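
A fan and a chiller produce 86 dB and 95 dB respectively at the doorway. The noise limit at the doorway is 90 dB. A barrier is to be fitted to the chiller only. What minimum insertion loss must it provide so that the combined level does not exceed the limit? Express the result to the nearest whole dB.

7 dB

The untreated sources together contribute 10^(86/10) = 3.981e+08, i.e. 86.00 dB.
The limit corresponds to 10^(90/10) = 1.000e+09; subtracting the fixed part leaves 6.019e+08 for the chiller, i.e. 87.80 dB.
So the chiller must be reduced from 95 to 87.80 dB: IL = 7.20 dB.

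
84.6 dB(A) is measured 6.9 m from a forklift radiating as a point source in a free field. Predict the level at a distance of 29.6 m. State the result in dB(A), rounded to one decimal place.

Spherical spreading from a point source gives a 20·log₁₀(r₂/r₁) drop.
L₂ = 84.6 − 20·log₁₀(29.6/6.9) = 84.6 − 12.649 = 71.95 dB(A).

72.0 dB(A)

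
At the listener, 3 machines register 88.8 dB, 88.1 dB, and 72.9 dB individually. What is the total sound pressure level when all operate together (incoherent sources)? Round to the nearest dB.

92 dB

For uncorrelated sources the intensities add, so convert each level to linear form, sum, and take 10·log₁₀ of the total.
Σ 10^(L/10) = 10^(88.8/10) + 10^(88.1/10) + 10^(72.9/10) = 1.424e+09.
L_total = 10·log₁₀(1.424e+09) = 91.53 dB.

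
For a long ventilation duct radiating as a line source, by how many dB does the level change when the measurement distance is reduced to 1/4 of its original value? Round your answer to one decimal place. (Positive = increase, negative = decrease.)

+6.0 dB

Line-source spreading: ΔL = −10·log₁₀(r₂/r₁).
ΔL = −10·log₁₀(0.25) = +6.02 dB.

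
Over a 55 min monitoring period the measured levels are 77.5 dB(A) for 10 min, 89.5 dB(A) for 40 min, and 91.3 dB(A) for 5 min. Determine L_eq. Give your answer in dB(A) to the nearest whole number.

The energy average is taken in the linear domain: L_eq = 10·log₁₀[(Σ tᵢ·10^(Lᵢ/10))/T], T = 55 min.
Σ tᵢ·10^(Lᵢ/10) = 10·10^(77.5/10) + 40·10^(89.5/10) + 5·10^(91.3/10) = 4.296e+10.
L_eq = 10·log₁₀(4.296e+10/55) = 88.93 dB(A).

89 dB(A)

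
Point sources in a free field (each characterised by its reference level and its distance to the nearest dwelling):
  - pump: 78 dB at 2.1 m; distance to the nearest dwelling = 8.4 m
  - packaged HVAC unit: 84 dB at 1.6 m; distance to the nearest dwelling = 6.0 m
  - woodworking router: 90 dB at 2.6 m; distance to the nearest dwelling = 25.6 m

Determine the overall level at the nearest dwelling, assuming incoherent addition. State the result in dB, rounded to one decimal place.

75.1 dB

Apply inverse-square spreading to bring every level to the receiver, then sum 10^(L/10).
pump: 78 − 20·log₁₀(8.4/2.1) = 78 − 12.04 = 65.96 dB.
packaged HVAC unit: 84 − 20·log₁₀(6.0/1.6) = 84 − 11.48 = 72.52 dB.
woodworking router: 90 − 20·log₁₀(25.6/2.6) = 90 − 19.87 = 70.13 dB.
Σ 10^(L/10) = 3.212e+07 → L_total = 10·log₁₀(3.212e+07) = 75.07 dB.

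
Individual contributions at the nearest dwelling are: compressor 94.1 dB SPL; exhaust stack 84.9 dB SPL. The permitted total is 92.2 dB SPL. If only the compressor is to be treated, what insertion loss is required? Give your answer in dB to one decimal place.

2.8 dB

The untreated sources together contribute 10^(84.9/10) = 3.090e+08, i.e. 84.90 dB SPL.
To meet 92.2 dB SPL overall, the treated compressor may contribute at most 10^(92.2/10) − 3.090e+08 = 1.351e+09, i.e. 91.31 dB SPL.
Required insertion loss = 94.1 − 91.31 = 2.79 dB.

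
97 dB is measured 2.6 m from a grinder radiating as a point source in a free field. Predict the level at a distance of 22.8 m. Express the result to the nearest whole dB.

For a point source, L₂ = L₁ − 20·log₁₀(r₂/r₁).
L₂ = 97 − 20·log₁₀(22.8/2.6) = 97 − 18.859 = 78.14 dB.

78 dB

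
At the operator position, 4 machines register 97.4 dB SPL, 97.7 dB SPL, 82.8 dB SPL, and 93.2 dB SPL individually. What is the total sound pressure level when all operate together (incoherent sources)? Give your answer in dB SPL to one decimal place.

Incoherent sources combine by intensity addition: L_total = 10·log₁₀(Σ 10^(L_i/10)).
Σ 10^(L/10) = 10^(97.4/10) + 10^(97.7/10) + 10^(82.8/10) + 10^(93.2/10) = 1.366e+10.
L_total = 10·log₁₀(1.366e+10) = 101.36 dB SPL.

101.4 dB SPL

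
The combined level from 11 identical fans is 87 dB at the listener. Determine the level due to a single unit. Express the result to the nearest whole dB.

For N identical incoherent sources L_total = L₁ + 10·log₁₀ N, so L₁ = 87 − 10·log₁₀(11) = 87 − 10.414.

77 dB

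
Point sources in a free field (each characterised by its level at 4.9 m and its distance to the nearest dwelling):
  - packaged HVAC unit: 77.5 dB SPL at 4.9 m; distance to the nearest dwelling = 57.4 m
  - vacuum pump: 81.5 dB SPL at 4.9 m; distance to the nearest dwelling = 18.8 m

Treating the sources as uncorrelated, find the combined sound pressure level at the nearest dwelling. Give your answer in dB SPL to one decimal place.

Propagate each source to the receiver with L = L_ref − 20·log₁₀(r/r_ref), then add intensities.
packaged HVAC unit: 77.5 − 20·log₁₀(57.4/4.9) = 77.5 − 21.37 = 56.13 dB SPL.
vacuum pump: 81.5 − 20·log₁₀(18.8/4.9) = 81.5 − 11.68 = 69.82 dB SPL.
Σ 10^(L/10) = 1.001e+07 → L_total = 10·log₁₀(1.001e+07) = 70.00 dB SPL.

70.0 dB SPL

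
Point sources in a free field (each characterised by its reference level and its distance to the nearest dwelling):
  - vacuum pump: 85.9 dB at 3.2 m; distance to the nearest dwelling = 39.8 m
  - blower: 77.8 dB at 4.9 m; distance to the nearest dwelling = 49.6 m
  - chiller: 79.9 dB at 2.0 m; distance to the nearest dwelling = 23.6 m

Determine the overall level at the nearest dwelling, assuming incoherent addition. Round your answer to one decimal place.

Apply inverse-square spreading to bring every level to the receiver, then sum 10^(L/10).
vacuum pump: 85.9 − 20·log₁₀(39.8/3.2) = 85.9 − 21.89 = 64.01 dB.
blower: 77.8 − 20·log₁₀(49.6/4.9) = 77.8 − 20.11 = 57.69 dB.
chiller: 79.9 − 20·log₁₀(23.6/2.0) = 79.9 − 21.44 = 58.46 dB.
Σ 10^(L/10) = 3.805e+06 → L_total = 10·log₁₀(3.805e+06) = 65.80 dB.

65.8 dB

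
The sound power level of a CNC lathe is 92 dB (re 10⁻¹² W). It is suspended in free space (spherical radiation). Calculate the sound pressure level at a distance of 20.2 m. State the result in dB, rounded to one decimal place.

54.9 dB

L_p = L_w − 10·log₁₀(4π·r²) with r = 20.2 m.
4π·r² = 5128 m², 10·log₁₀ of that is 37.099 dB.
L_p = 92 − 37.099 = 54.90 dB.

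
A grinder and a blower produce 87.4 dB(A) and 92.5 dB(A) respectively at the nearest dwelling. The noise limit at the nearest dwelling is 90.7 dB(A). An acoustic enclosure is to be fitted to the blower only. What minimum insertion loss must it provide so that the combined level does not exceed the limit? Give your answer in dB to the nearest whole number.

5 dB

Everything except the blower sums to 10^(87.4/10) = 5.495e+08 in linear terms, 87.40 dB(A).
The limit corresponds to 10^(90.7/10) = 1.175e+09; subtracting the fixed part leaves 6.254e+08 for the blower, i.e. 87.96 dB(A).
So the blower must be reduced from 92.5 to 87.96 dB(A): IL = 4.54 dB.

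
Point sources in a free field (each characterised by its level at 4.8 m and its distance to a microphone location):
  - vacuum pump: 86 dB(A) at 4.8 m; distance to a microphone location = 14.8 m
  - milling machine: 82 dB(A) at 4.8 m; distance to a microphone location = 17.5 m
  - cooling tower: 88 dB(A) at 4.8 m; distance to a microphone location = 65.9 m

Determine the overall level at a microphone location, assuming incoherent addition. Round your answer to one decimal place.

77.6 dB(A)

First find each source's level at the receiver (point-source: −20·log₁₀(r/r_ref)), then combine on an intensity basis.
vacuum pump: 86 − 20·log₁₀(14.8/4.8) = 86 − 9.78 = 76.22 dB(A).
milling machine: 82 − 20·log₁₀(17.5/4.8) = 82 − 11.24 = 70.76 dB(A).
cooling tower: 88 − 20·log₁₀(65.9/4.8) = 88 − 22.75 = 65.25 dB(A).
Σ 10^(L/10) = 5.715e+07 → L_total = 10·log₁₀(5.715e+07) = 77.57 dB(A).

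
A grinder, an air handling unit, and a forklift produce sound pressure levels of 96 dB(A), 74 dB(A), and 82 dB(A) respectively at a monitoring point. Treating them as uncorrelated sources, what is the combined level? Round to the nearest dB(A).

96 dB(A)

Incoherent sources combine by intensity addition: L_total = 10·log₁₀(Σ 10^(L_i/10)).
Σ 10^(L/10) = 10^(96/10) + 10^(74/10) + 10^(82/10) = 4.165e+09.
L_total = 10·log₁₀(4.165e+09) = 96.20 dB(A).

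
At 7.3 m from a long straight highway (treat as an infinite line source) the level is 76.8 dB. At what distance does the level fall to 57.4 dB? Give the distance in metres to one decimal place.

635.8 m

Line-source spreading drops the level by 10·log₁₀(r₂/r₁); inverting, r₂/r₁ = 10^(ΔL/10).
r₂ = 7.3·10^((76.8−57.4)/10) = 7.3·10^(19.4/10) = 635.80 m.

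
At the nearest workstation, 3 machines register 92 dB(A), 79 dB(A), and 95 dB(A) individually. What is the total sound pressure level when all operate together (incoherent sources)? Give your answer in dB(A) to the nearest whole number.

97 dB(A)

For uncorrelated sources the intensities add, so convert each level to linear form, sum, and take 10·log₁₀ of the total.
Σ 10^(L/10) = 10^(92/10) + 10^(79/10) + 10^(95/10) = 4.827e+09.
L_total = 10·log₁₀(4.827e+09) = 96.84 dB(A).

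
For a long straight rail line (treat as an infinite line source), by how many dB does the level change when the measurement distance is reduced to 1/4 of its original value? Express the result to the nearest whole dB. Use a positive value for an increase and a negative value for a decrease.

A line source loses 3 dB per doubling of distance; generally ΔL = −10·log₁₀(r₂/r₁).
ΔL = −10·log₁₀(0.25) = +6.02 dB.

+6 dB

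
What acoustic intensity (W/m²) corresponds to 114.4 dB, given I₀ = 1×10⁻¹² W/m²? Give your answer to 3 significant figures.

L = 10·log₁₀(I/I₀) ⇒ I = I₀·10^(L/10) = 10⁻¹² × 10^11.44.

0.275 W/m²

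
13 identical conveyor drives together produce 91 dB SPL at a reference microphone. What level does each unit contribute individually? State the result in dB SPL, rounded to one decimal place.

Dividing the total intensity by 13 lowers the level by 10·log₁₀ 13 = 11.139 dB: L₁ = 91 − 11.139.

79.9 dB SPL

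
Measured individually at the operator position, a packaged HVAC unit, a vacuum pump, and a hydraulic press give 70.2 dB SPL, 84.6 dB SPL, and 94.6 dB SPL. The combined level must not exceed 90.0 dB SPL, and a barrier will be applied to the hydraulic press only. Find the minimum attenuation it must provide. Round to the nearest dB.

6 dB

Fixed contribution from the other sources: Σ 10^(L/10) = 10^(70.2/10) + 10^(84.6/10) = 2.989e+08 (84.75 dB SPL).
To meet 90.0 dB SPL overall, the treated hydraulic press may contribute at most 10^(90.0/10) − 2.989e+08 = 7.011e+08, i.e. 88.46 dB SPL.
Required insertion loss = 94.6 − 88.46 = 6.14 dB.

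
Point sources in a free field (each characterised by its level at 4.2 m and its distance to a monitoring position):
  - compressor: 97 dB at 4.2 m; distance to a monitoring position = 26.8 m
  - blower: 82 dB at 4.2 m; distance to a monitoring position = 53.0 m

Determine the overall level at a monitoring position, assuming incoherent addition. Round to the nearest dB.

81 dB

Apply inverse-square spreading to bring every level to the receiver, then sum 10^(L/10).
compressor: 97 − 20·log₁₀(26.8/4.2) = 97 − 16.10 = 80.90 dB.
blower: 82 − 20·log₁₀(53.0/4.2) = 82 − 22.02 = 59.98 dB.
Σ 10^(L/10) = 1.241e+08 → L_total = 10·log₁₀(1.241e+08) = 80.94 dB.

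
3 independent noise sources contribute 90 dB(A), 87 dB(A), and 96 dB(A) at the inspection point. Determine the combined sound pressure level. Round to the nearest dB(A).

Incoherent sources combine by intensity addition: L_total = 10·log₁₀(Σ 10^(L_i/10)).
Σ 10^(L/10) = 10^(90/10) + 10^(87/10) + 10^(96/10) = 5.482e+09.
L_total = 10·log₁₀(5.482e+09) = 97.39 dB(A).

97 dB(A)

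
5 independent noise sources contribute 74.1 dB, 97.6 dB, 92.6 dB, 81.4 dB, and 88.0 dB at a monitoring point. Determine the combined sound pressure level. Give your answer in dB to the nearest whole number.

99 dB

For uncorrelated sources the intensities add, so convert each level to linear form, sum, and take 10·log₁₀ of the total.
Σ 10^(L/10) = 10^(74.1/10) + 10^(97.6/10) + 10^(92.6/10) + 10^(81.4/10) + 10^(88.0/10) = 8.369e+09.
L_total = 10·log₁₀(8.369e+09) = 99.23 dB.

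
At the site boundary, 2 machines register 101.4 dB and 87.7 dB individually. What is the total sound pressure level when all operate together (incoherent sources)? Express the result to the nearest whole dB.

102 dB

Incoherent sources combine by intensity addition: L_total = 10·log₁₀(Σ 10^(L_i/10)).
Σ 10^(L/10) = 10^(101.4/10) + 10^(87.7/10) = 1.439e+10.
L_total = 10·log₁₀(1.439e+10) = 101.58 dB.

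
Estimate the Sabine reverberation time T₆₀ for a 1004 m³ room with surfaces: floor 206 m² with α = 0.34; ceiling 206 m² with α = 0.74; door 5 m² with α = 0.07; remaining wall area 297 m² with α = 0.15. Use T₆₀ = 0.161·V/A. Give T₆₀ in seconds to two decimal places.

0.60 s

A = Σ Sᵢαᵢ = 206·0.34 + 206·0.74 + 5·0.07 + 297·0.15 = 267.38 m².
T₆₀ = 0.161 × 1004 / 267.38 = 0.605 s.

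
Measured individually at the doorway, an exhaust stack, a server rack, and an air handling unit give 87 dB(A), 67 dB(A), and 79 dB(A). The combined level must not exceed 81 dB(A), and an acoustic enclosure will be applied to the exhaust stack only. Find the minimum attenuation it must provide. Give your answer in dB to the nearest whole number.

11 dB

Everything except the exhaust stack sums to 10^(67/10) + 10^(79/10) = 8.444e+07 in linear terms, 79.27 dB(A).
The limit corresponds to 10^(81/10) = 1.259e+08; subtracting the fixed part leaves 4.145e+07 for the exhaust stack, i.e. 76.18 dB(A).
So the exhaust stack must be reduced from 87 to 76.18 dB(A): IL = 10.82 dB.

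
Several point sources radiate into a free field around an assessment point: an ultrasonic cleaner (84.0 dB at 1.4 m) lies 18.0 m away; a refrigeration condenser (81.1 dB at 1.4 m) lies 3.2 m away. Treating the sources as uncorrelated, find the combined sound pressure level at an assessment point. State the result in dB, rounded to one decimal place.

First find each source's level at the receiver (point-source: −20·log₁₀(r/r_ref)), then combine on an intensity basis.
ultrasonic cleaner: 84.0 − 20·log₁₀(18.0/1.4) = 84.0 − 22.18 = 61.82 dB.
refrigeration condenser: 81.1 − 20·log₁₀(3.2/1.4) = 81.1 − 7.18 = 73.92 dB.
Σ 10^(L/10) = 2.618e+07 → L_total = 10·log₁₀(2.618e+07) = 74.18 dB.

74.2 dB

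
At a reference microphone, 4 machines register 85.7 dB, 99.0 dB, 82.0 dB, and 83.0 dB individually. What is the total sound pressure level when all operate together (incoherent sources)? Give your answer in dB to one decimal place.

99.4 dB

Incoherent sources combine by intensity addition: L_total = 10·log₁₀(Σ 10^(L_i/10)).
Σ 10^(L/10) = 10^(85.7/10) + 10^(99.0/10) + 10^(82.0/10) + 10^(83.0/10) = 8.673e+09.
L_total = 10·log₁₀(8.673e+09) = 99.38 dB.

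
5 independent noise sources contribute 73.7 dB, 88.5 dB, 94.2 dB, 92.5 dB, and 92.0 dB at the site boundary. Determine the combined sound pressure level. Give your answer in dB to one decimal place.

98.3 dB

Incoherent sources combine by intensity addition: L_total = 10·log₁₀(Σ 10^(L_i/10)).
Σ 10^(L/10) = 10^(73.7/10) + 10^(88.5/10) + 10^(94.2/10) + 10^(92.5/10) + 10^(92.0/10) = 6.725e+09.
L_total = 10·log₁₀(6.725e+09) = 98.28 dB.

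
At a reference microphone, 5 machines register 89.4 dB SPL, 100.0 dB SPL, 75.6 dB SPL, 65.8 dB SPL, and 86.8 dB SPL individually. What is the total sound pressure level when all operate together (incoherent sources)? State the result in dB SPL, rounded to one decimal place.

For uncorrelated sources the intensities add, so convert each level to linear form, sum, and take 10·log₁₀ of the total.
Σ 10^(L/10) = 10^(89.4/10) + 10^(100.0/10) + 10^(75.6/10) + 10^(65.8/10) + 10^(86.8/10) = 1.139e+10.
L_total = 10·log₁₀(1.139e+10) = 100.57 dB SPL.

100.6 dB SPL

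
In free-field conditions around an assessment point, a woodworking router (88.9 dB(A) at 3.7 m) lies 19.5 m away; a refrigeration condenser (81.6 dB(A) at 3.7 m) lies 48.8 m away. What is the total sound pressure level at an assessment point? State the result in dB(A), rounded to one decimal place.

Propagate each source to the receiver with L = L_ref − 20·log₁₀(r/r_ref), then add intensities.
woodworking router: 88.9 − 20·log₁₀(19.5/3.7) = 88.9 − 14.44 = 74.46 dB(A).
refrigeration condenser: 81.6 − 20·log₁₀(48.8/3.7) = 81.6 − 22.40 = 59.20 dB(A).
Σ 10^(L/10) = 2.878e+07 → L_total = 10·log₁₀(2.878e+07) = 74.59 dB(A).

74.6 dB(A)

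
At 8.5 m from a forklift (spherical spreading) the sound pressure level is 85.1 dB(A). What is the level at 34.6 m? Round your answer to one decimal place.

72.9 dB(A)

Spherical spreading from a point source gives a 20·log₁₀(r₂/r₁) drop.
L₂ = 85.1 − 20·log₁₀(34.6/8.5) = 85.1 − 12.193 = 72.91 dB(A).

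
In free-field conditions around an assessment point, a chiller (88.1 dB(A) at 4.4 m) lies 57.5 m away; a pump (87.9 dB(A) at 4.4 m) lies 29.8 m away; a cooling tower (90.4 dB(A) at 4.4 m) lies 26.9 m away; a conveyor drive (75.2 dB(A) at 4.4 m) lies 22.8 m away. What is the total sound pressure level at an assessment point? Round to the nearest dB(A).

Apply inverse-square spreading to bring every level to the receiver, then sum 10^(L/10).
chiller: 88.1 − 20·log₁₀(57.5/4.4) = 88.1 − 22.32 = 65.78 dB(A).
pump: 87.9 − 20·log₁₀(29.8/4.4) = 87.9 − 16.62 = 71.28 dB(A).
cooling tower: 90.4 − 20·log₁₀(26.9/4.4) = 90.4 − 15.73 = 74.67 dB(A).
conveyor drive: 75.2 − 20·log₁₀(22.8/4.4) = 75.2 − 14.29 = 60.91 dB(A).
Σ 10^(L/10) = 4.779e+07 → L_total = 10·log₁₀(4.779e+07) = 76.79 dB(A).

77 dB(A)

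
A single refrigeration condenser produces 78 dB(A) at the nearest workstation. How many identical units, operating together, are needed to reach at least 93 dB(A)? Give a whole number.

The shortfall is 93 − 78 = 15.0 dB, and N units add 10·log₁₀ N, so need 10·log₁₀ N ≥ 15.0.
N ≥ 10^(15.0/10) = 31.623, so N = 32.

32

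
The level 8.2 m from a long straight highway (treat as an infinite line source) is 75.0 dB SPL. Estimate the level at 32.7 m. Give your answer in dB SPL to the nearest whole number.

For a line source, L₂ = L₁ − 10·log₁₀(r₂/r₁).
L₂ = 75.0 − 10·log₁₀(32.7/8.2) = 75.0 − 6.007 = 68.99 dB SPL.

69 dB SPL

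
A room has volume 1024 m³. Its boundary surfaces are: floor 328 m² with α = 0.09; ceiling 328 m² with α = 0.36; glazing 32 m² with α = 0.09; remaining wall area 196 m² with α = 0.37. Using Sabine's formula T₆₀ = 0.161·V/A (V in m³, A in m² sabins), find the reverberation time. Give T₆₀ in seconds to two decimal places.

A = Σ Sᵢαᵢ = 328·0.09 + 328·0.36 + 32·0.09 + 196·0.37 = 223.00 m².
T₆₀ = 0.161·V/A = 0.161·1024/223.00 = 0.739 s.

0.74 s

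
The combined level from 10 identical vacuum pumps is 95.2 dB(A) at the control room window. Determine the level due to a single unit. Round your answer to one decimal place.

85.2 dB(A)

For N identical incoherent sources L_total = L₁ + 10·log₁₀ N, so L₁ = 95.2 − 10·log₁₀(10) = 95.2 − 10.000.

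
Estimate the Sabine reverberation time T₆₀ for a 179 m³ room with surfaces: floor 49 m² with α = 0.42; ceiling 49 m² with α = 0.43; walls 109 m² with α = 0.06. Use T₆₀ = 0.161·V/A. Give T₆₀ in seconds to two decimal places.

0.60 s

Summing Sᵢαᵢ: 49·0.42 + 49·0.43 + 109·0.06 = 48.19 m².
T₆₀ = 0.161·V/A = 0.161·179/48.19 = 0.598 s.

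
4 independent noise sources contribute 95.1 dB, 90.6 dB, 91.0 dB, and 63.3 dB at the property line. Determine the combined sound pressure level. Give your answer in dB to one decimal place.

For uncorrelated sources the intensities add, so convert each level to linear form, sum, and take 10·log₁₀ of the total.
Σ 10^(L/10) = 10^(95.1/10) + 10^(90.6/10) + 10^(91.0/10) + 10^(63.3/10) = 5.645e+09.
L_total = 10·log₁₀(5.645e+09) = 97.52 dB.

97.5 dB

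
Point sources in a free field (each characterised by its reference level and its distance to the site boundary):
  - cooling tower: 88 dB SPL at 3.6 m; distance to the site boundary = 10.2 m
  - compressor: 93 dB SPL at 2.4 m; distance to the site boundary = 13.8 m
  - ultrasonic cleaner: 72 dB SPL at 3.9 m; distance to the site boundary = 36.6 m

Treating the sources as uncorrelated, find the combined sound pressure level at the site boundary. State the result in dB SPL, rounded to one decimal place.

First find each source's level at the receiver (point-source: −20·log₁₀(r/r_ref)), then combine on an intensity basis.
cooling tower: 88 − 20·log₁₀(10.2/3.6) = 88 − 9.05 = 78.95 dB SPL.
compressor: 93 − 20·log₁₀(13.8/2.4) = 93 − 15.19 = 77.81 dB SPL.
ultrasonic cleaner: 72 − 20·log₁₀(36.6/3.9) = 72 − 19.45 = 52.55 dB SPL.
Σ 10^(L/10) = 1.391e+08 → L_total = 10·log₁₀(1.391e+08) = 81.43 dB SPL.

81.4 dB SPL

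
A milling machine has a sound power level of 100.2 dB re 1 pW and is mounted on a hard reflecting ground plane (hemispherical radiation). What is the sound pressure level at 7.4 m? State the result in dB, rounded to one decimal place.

Free-field hemispherical radiation: L_p = L_w − 10·log₁₀(2π·r²), r = 7.4 m.
2π·r² = 344.1 m², 10·log₁₀ of that is 25.366 dB.
L_p = 100.2 − 25.366 = 74.83 dB.

74.8 dB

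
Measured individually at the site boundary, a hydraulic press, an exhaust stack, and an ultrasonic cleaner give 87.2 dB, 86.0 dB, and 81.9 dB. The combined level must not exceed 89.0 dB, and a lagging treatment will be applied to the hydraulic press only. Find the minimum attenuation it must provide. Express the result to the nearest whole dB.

Everything except the hydraulic press sums to 10^(86.0/10) + 10^(81.9/10) = 5.530e+08 in linear terms, 87.43 dB.
The limit corresponds to 10^(89.0/10) = 7.943e+08; subtracting the fixed part leaves 2.413e+08 for the hydraulic press, i.e. 83.83 dB.
Required insertion loss = 87.2 − 83.83 = 3.37 dB.

3 dB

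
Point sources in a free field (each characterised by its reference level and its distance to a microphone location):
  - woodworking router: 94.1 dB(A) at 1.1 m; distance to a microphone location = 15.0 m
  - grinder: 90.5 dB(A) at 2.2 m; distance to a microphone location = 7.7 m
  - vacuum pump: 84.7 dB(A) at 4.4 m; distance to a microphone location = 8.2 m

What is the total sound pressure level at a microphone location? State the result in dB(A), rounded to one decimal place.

First find each source's level at the receiver (point-source: −20·log₁₀(r/r_ref)), then combine on an intensity basis.
woodworking router: 94.1 − 20·log₁₀(15.0/1.1) = 94.1 − 22.69 = 71.41 dB(A).
grinder: 90.5 − 20·log₁₀(7.7/2.2) = 90.5 − 10.88 = 79.62 dB(A).
vacuum pump: 84.7 − 20·log₁₀(8.2/4.4) = 84.7 − 5.41 = 79.29 dB(A).
Σ 10^(L/10) = 1.904e+08 → L_total = 10·log₁₀(1.904e+08) = 82.80 dB(A).

82.8 dB(A)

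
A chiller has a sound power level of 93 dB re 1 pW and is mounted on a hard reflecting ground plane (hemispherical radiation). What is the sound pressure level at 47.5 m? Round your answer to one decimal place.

L_p = L_w − 10·log₁₀(2π·r²) with r = 47.5 m.
2π·r² = 1.418e+04 m², 10·log₁₀ of that is 41.516 dB.
L_p = 93 − 41.516 = 51.48 dB.

51.5 dB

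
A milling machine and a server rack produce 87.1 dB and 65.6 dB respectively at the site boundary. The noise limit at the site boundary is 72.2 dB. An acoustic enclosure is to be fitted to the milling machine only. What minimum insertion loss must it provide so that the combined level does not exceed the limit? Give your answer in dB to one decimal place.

16.0 dB

Fixed contribution from the other source: Σ 10^(L/10) = 10^(65.6/10) = 3.631e+06 (65.60 dB).
The limit corresponds to 10^(72.2/10) = 1.660e+07; subtracting the fixed part leaves 1.297e+07 for the milling machine, i.e. 71.13 dB.
So the milling machine must be reduced from 87.1 to 71.13 dB: IL = 15.97 dB.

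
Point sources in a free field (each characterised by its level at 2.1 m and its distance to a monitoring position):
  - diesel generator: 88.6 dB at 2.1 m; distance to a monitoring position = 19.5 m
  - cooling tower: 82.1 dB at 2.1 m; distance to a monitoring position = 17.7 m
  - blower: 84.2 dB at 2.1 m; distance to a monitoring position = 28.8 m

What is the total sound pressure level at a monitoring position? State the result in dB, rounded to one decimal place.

First find each source's level at the receiver (point-source: −20·log₁₀(r/r_ref)), then combine on an intensity basis.
diesel generator: 88.6 − 20·log₁₀(19.5/2.1) = 88.6 − 19.36 = 69.24 dB.
cooling tower: 82.1 − 20·log₁₀(17.7/2.1) = 82.1 − 18.52 = 63.58 dB.
blower: 84.2 − 20·log₁₀(28.8/2.1) = 84.2 − 22.74 = 61.46 dB.
Σ 10^(L/10) = 1.208e+07 → L_total = 10·log₁₀(1.208e+07) = 70.82 dB.

70.8 dB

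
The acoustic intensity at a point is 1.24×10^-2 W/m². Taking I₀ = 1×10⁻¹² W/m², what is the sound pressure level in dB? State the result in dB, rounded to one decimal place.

100.9 dB

I/I₀ = 1.24×10^-2/10⁻¹² = 1.24×10^10, and L = 10·log₁₀(I/I₀).
L = 10·(0.0934 + 10) = 100.93 dB.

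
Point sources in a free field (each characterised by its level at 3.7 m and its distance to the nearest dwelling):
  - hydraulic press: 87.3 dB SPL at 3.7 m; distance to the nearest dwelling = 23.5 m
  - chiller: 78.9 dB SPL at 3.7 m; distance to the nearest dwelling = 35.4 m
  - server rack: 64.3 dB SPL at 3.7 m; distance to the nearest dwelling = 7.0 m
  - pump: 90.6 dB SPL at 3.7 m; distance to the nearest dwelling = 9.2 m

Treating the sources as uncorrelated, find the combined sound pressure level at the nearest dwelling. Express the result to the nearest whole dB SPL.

83 dB SPL

Propagate each source to the receiver with L = L_ref − 20·log₁₀(r/r_ref), then add intensities.
hydraulic press: 87.3 − 20·log₁₀(23.5/3.7) = 87.3 − 16.06 = 71.24 dB SPL.
chiller: 78.9 − 20·log₁₀(35.4/3.7) = 78.9 − 19.62 = 59.28 dB SPL.
server rack: 64.3 − 20·log₁₀(7.0/3.7) = 64.3 − 5.54 = 58.76 dB SPL.
pump: 90.6 − 20·log₁₀(9.2/3.7) = 90.6 − 7.91 = 82.69 dB SPL.
Σ 10^(L/10) = 2.006e+08 → L_total = 10·log₁₀(2.006e+08) = 83.02 dB SPL.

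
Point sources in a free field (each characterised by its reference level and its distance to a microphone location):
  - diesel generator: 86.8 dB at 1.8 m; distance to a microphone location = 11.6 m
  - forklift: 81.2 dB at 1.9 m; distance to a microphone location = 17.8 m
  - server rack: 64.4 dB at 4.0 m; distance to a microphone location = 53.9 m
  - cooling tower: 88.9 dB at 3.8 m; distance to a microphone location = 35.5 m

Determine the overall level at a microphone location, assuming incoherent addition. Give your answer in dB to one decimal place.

73.4 dB

First find each source's level at the receiver (point-source: −20·log₁₀(r/r_ref)), then combine on an intensity basis.
diesel generator: 86.8 − 20·log₁₀(11.6/1.8) = 86.8 − 16.18 = 70.62 dB.
forklift: 81.2 − 20·log₁₀(17.8/1.9) = 81.2 − 19.43 = 61.77 dB.
server rack: 64.4 − 20·log₁₀(53.9/4.0) = 64.4 − 22.59 = 41.81 dB.
cooling tower: 88.9 − 20·log₁₀(35.5/3.8) = 88.9 − 19.41 = 69.49 dB.
Σ 10^(L/10) = 2.194e+07 → L_total = 10·log₁₀(2.194e+07) = 73.41 dB.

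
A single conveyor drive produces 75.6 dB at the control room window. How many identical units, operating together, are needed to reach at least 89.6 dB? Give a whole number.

Need L₁ + 10·log₁₀ N ≥ 89.6, i.e. log₁₀ N ≥ 1.40.
N ≥ 10^(14.0/10) = 25.119, so N = 26.

26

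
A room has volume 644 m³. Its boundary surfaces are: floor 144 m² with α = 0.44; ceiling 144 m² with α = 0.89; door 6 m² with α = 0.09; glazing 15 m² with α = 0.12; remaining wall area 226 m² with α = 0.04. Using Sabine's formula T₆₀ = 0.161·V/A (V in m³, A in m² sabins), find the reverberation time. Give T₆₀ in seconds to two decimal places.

Summing Sᵢαᵢ: 144·0.44 + 144·0.89 + 6·0.09 + 15·0.12 + 226·0.04 = 202.90 m².
T₆₀ = 0.161 × 644 / 202.90 = 0.511 s.

0.51 s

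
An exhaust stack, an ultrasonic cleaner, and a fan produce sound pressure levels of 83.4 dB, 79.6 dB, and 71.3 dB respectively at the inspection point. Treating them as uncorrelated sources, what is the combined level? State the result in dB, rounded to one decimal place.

Incoherent sources combine by intensity addition: L_total = 10·log₁₀(Σ 10^(L_i/10)).
Σ 10^(L/10) = 10^(83.4/10) + 10^(79.6/10) + 10^(71.3/10) = 3.235e+08.
L_total = 10·log₁₀(3.235e+08) = 85.10 dB.

85.1 dB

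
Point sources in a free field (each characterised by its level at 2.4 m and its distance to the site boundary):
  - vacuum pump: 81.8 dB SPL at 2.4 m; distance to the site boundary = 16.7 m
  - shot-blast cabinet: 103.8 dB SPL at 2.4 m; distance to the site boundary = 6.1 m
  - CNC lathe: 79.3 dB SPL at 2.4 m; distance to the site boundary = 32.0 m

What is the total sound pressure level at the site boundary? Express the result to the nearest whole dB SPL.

Propagate each source to the receiver with L = L_ref − 20·log₁₀(r/r_ref), then add intensities.
vacuum pump: 81.8 − 20·log₁₀(16.7/2.4) = 81.8 − 16.85 = 64.95 dB SPL.
shot-blast cabinet: 103.8 − 20·log₁₀(6.1/2.4) = 103.8 − 8.10 = 95.70 dB SPL.
CNC lathe: 79.3 − 20·log₁₀(32.0/2.4) = 79.3 − 22.50 = 56.80 dB SPL.
Σ 10^(L/10) = 3.717e+09 → L_total = 10·log₁₀(3.717e+09) = 95.70 dB SPL.

96 dB SPL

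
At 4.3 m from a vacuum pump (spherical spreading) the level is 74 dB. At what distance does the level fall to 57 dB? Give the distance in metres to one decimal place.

Point-source spreading drops the level by 20·log₁₀(r₂/r₁); inverting, r₂/r₁ = 10^(ΔL/20).
r₂ = 4.3·10^((74−57)/20) = 4.3·10^(17.0/20) = 30.44 m.

30.4 m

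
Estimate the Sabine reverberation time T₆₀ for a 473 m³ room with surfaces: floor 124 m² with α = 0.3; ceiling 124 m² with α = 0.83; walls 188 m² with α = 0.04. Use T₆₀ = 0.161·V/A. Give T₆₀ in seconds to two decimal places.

Summing Sᵢαᵢ: 124·0.3 + 124·0.83 + 188·0.04 = 147.64 m².
T₆₀ = 0.161·V/A = 0.161·473/147.64 = 0.516 s.

0.52 s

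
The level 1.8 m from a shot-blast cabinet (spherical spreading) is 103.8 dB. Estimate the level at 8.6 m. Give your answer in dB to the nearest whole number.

For a point source, L₂ = L₁ − 20·log₁₀(r₂/r₁).
L₂ = 103.8 − 20·log₁₀(8.6/1.8) = 103.8 − 13.585 = 90.22 dB.

90 dB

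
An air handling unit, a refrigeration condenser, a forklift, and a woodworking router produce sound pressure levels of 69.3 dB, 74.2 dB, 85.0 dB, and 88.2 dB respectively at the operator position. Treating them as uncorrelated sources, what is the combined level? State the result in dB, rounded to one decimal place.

90.1 dB

Incoherent sources combine by intensity addition: L_total = 10·log₁₀(Σ 10^(L_i/10)).
Σ 10^(L/10) = 10^(69.3/10) + 10^(74.2/10) + 10^(85.0/10) + 10^(88.2/10) = 1.012e+09.
L_total = 10·log₁₀(1.012e+09) = 90.05 dB.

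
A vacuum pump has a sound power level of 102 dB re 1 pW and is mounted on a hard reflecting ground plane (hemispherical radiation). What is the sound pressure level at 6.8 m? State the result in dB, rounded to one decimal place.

77.4 dB

The power spreads over a hemisphere of area 2π·r², so L_p = L_w − 10·log₁₀(2π·r²).
2π·r² = 290.5 m², 10·log₁₀ of that is 24.632 dB.
L_p = 102 − 24.632 = 77.37 dB.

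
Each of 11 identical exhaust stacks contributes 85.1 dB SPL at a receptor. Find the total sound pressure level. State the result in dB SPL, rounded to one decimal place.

95.5 dB SPL

With 11 equal, uncorrelated contributions the intensity is 11× that of one unit, giving a rise of 10·log₁₀ 11.
L_total = 85.1 + 10·log₁₀(11) = 85.1 + 10.414 = 95.51 dB SPL.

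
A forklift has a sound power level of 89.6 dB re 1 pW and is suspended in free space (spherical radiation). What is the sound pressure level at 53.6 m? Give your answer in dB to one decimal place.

44.0 dB

The power spreads over a sphere of area 4π·r², so L_p = L_w − 10·log₁₀(4π·r²).
4π·r² = 3.61e+04 m², 10·log₁₀ of that is 45.575 dB.
L_p = 89.6 − 45.575 = 44.02 dB.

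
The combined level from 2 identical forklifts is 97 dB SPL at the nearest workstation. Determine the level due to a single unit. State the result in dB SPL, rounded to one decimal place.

Dividing the total intensity by 2 lowers the level by 10·log₁₀ 2 = 3.010 dB: L₁ = 97 − 3.010.

94.0 dB SPL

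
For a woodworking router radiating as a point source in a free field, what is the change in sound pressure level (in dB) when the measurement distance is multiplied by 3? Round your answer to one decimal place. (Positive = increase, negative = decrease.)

With spherical spreading the level changes by −20·log₁₀(r₂/r₁).
ΔL = −20·log₁₀(3) = -9.54 dB.

-9.5 dB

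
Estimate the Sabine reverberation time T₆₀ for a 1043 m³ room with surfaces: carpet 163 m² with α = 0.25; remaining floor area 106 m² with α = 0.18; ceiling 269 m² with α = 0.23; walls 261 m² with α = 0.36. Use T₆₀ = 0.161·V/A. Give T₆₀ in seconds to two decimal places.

0.78 s

Summing Sᵢαᵢ: 163·0.25 + 106·0.18 + 269·0.23 + 261·0.36 = 215.66 m².
T₆₀ = 0.161·V/A = 0.161·1043/215.66 = 0.779 s.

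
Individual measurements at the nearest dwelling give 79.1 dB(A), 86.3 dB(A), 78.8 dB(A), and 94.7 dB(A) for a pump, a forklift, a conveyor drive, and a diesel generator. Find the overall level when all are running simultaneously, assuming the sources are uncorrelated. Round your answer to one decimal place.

95.5 dB(A)

For uncorrelated sources the intensities add, so convert each level to linear form, sum, and take 10·log₁₀ of the total.
Σ 10^(L/10) = 10^(79.1/10) + 10^(86.3/10) + 10^(78.8/10) + 10^(94.7/10) = 3.535e+09.
L_total = 10·log₁₀(3.535e+09) = 95.48 dB(A).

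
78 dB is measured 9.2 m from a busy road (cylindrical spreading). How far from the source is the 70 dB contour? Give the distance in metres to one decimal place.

58.0 m

The 8.0 dB drop corresponds to a distance ratio of 10^(8.0/10) for a line source.
r₂ = 9.2·10^((78−70)/10) = 9.2·10^(8.0/10) = 58.05 m.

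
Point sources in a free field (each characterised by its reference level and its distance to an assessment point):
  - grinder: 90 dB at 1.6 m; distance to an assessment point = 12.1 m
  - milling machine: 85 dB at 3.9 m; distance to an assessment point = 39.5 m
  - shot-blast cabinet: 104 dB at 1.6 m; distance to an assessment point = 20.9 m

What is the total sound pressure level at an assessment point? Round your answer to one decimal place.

Apply inverse-square spreading to bring every level to the receiver, then sum 10^(L/10).
grinder: 90 − 20·log₁₀(12.1/1.6) = 90 − 17.57 = 72.43 dB.
milling machine: 85 − 20·log₁₀(39.5/3.9) = 85 − 20.11 = 64.89 dB.
shot-blast cabinet: 104 − 20·log₁₀(20.9/1.6) = 104 − 22.32 = 81.68 dB.
Σ 10^(L/10) = 1.678e+08 → L_total = 10·log₁₀(1.678e+08) = 82.25 dB.

82.2 dB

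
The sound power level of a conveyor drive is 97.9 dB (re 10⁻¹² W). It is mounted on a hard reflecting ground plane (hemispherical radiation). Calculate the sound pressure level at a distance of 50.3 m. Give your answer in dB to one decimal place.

The power spreads over a hemisphere of area 2π·r², so L_p = L_w − 10·log₁₀(2π·r²).
2π·r² = 1.59e+04 m², 10·log₁₀ of that is 42.013 dB.
L_p = 97.9 − 42.013 = 55.89 dB.

55.9 dB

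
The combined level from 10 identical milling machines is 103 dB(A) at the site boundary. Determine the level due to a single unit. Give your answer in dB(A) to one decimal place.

10 equal contributions raise the level by 10·log₁₀ 10 = 10.000 dB, so each unit alone gives 103 − 10.000.

93.0 dB(A)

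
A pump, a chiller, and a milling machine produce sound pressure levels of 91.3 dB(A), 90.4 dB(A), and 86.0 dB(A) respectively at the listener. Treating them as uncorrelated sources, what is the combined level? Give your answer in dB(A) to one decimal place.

Incoherent sources combine by intensity addition: L_total = 10·log₁₀(Σ 10^(L_i/10)).
Σ 10^(L/10) = 10^(91.3/10) + 10^(90.4/10) + 10^(86.0/10) = 2.844e+09.
L_total = 10·log₁₀(2.844e+09) = 94.54 dB(A).

94.5 dB(A)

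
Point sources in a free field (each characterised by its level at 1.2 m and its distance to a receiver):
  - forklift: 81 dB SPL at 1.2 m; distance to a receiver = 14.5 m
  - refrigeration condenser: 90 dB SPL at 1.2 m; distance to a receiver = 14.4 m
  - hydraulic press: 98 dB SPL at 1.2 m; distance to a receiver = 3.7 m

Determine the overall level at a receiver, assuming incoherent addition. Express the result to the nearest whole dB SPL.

Propagate each source to the receiver with L = L_ref − 20·log₁₀(r/r_ref), then add intensities.
forklift: 81 − 20·log₁₀(14.5/1.2) = 81 − 21.64 = 59.36 dB SPL.
refrigeration condenser: 90 − 20·log₁₀(14.4/1.2) = 90 − 21.58 = 68.42 dB SPL.
hydraulic press: 98 − 20·log₁₀(3.7/1.2) = 98 − 9.78 = 88.22 dB SPL.
Σ 10^(L/10) = 6.715e+08 → L_total = 10·log₁₀(6.715e+08) = 88.27 dB SPL.

88 dB SPL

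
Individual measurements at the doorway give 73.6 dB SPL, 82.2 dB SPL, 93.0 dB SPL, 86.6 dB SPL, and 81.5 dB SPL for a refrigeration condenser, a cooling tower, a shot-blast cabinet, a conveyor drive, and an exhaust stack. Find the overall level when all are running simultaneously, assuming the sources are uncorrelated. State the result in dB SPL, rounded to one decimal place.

For uncorrelated sources the intensities add, so convert each level to linear form, sum, and take 10·log₁₀ of the total.
Σ 10^(L/10) = 10^(73.6/10) + 10^(82.2/10) + 10^(93.0/10) + 10^(86.6/10) + 10^(81.5/10) = 2.782e+09.
L_total = 10·log₁₀(2.782e+09) = 94.44 dB SPL.

94.4 dB SPL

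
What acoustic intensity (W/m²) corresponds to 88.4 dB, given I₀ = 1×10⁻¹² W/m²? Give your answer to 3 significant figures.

I/I₀ = 10^(88.4/10) = 6.918e+08, so I = 6.918e+08 × 10⁻¹² W/m².

0.000692 W/m²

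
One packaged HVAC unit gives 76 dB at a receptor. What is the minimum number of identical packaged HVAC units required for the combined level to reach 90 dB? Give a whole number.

N identical sources give L₁ + 10·log₁₀ N, so require 10·log₁₀ N ≥ 90 − 76 = 14.0 dB.
N ≥ 10^(14.0/10) = 25.119, so N = 26.

26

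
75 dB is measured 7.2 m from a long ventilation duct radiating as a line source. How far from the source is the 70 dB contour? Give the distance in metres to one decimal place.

For a line source L₁ − L₂ = 10·log₁₀(r₂/r₁), so r₂ = r₁·10^((L₁−L₂)/10).
r₂ = 7.2·10^((75−70)/10) = 7.2·10^(5.0/10) = 22.77 m.

22.8 m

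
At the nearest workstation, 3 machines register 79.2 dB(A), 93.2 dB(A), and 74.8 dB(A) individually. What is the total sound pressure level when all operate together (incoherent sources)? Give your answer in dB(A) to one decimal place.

For uncorrelated sources the intensities add, so convert each level to linear form, sum, and take 10·log₁₀ of the total.
Σ 10^(L/10) = 10^(79.2/10) + 10^(93.2/10) + 10^(74.8/10) = 2.203e+09.
L_total = 10·log₁₀(2.203e+09) = 93.43 dB(A).

93.4 dB(A)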